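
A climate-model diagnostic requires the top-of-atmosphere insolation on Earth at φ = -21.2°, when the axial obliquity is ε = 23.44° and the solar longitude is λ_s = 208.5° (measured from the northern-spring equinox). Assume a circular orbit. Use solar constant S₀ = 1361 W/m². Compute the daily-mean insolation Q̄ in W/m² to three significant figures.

Q̄ ≈ 444 W/m²

Solar declination: sin δ = sin ε · sin λ_s = sin 23.44° × sin 208.5° = -0.18981, so δ = -10.942°.
cos H₀ = −tan(-21.2°) tan(-10.942°) = -0.0750, H₀ = 1.6459 rad.
Bracket: H₀ sin φ sin δ + cos φ cos δ sin H₀ = 1.6459×-0.36162×-0.18981 + 0.93232×0.98182×0.99718 = 0.112973 + 0.912789 = 1.025762.
Q̄ = (S₀/π) × [bracket] = (1361/π) × 1.025762 = 444.4 W/m².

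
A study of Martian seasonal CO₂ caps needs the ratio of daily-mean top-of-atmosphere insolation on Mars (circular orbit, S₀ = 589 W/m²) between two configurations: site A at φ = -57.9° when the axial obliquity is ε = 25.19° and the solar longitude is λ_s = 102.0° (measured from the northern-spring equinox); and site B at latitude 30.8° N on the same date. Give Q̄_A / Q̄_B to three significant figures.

— Configuration A (φ=-57.9°):
Solar declination: sin δ = sin ε · sin λ_s = sin 25.19° × sin 102.0° = 0.41632, so δ = +24.603°.
cos H₀ = −tan(-57.9°) tan(+24.603°) = 0.7299, H₀ = 0.7526 rad.
Bracket: H₀ sin φ sin δ + cos φ cos δ sin H₀ = 0.7526×-0.84712×0.41632 + 0.53140×0.90922×0.68351 = -0.265422 + 0.330244 = 0.064822.
Q̄ = (S₀/π) × [bracket] = (589/π) × 0.064822 = 12.153 W/m².
— Configuration B (φ=+30.8°):
cos H₀ = −tan(+30.8°) tan(+24.603°) = -0.2730, H₀ = 1.8473 rad.
Bracket: H₀ sin φ sin δ + cos φ cos δ sin H₀ = 1.8473×0.51204×0.41632 + 0.85896×0.90922×0.96203 = 0.393794 + 0.751330 = 1.145124.
Q̄ = (S₀/π) × [bracket] = (589/π) × 1.145124 = 214.69 W/m².
Ratio Q̄_A / Q̄_B = 12.153 / 214.69 = 0.05661.

Q̄_A / Q̄_B ≈ 0.0566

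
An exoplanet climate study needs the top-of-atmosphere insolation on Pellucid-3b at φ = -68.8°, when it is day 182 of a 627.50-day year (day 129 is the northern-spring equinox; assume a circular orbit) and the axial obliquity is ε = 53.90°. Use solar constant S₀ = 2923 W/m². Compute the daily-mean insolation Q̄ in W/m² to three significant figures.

Q̄ ≈ 0.00 W/m²

Solar longitude: λ_s = 360° × (182 − 129)/627.50 = 30.406°.
sin δ = sin 53.90° × sin 30.406° = 0.40895, so δ = +24.139°.
cos H₀ = −tan(-68.8°) tan(+24.139°) = 1.1554 ≥ 1 ⇒ polar night, H₀ = 0 and Q̄ = 0.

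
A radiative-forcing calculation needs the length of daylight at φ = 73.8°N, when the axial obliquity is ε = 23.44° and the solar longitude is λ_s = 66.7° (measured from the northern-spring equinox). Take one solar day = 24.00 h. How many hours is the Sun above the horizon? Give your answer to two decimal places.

Solar declination: sin δ = sin ε · sin λ_s = sin 23.44° × sin 66.7° = 0.36535, so δ = +21.429°.
Sunrise equation: cos H₀ = −tan φ · tan δ = -1.3509 ≤ −1, so the Sun never sets (polar day) and H₀ = π.
Daylight = 2H₀/(2π) × 24.00 h = (3.1416/π) × 24.00 = 24.00 h.

24.00 h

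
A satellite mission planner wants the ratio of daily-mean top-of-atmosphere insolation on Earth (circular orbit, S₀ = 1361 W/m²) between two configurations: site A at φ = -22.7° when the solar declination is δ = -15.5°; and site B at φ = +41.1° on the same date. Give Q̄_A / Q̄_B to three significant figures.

— Configuration A (φ=-22.7°):
cos H₀ = −tan(-22.7°) tan(-15.500°) = -0.1160, H₀ = 1.6871 rad.
Bracket: H₀ sin φ sin δ + cos φ cos δ sin H₀ = 1.6871×-0.38591×-0.26724 + 0.92254×0.96363×0.99325 = 0.173992 + 0.882987 = 1.056979.
Q̄ = (S₀/π) × [bracket] = (1361/π) × 1.056979 = 457.90 W/m².
— Configuration B (φ=+41.1°):
cos H₀ = −tan(+41.1°) tan(-15.500°) = 0.2419, H₀ = 1.3264 rad.
Bracket: H₀ sin φ sin δ + cos φ cos δ sin H₀ = 1.3264×0.65738×-0.26724 + 0.75356×0.96363×0.97029 = -0.233020 + 0.704579 = 0.471559.
Q̄ = (S₀/π) × [bracket] = (1361/π) × 0.471559 = 204.29 W/m².
Ratio Q̄_A / Q̄_B = 457.90 / 204.29 = 2.241.

Q̄_A / Q̄_B ≈ 2.24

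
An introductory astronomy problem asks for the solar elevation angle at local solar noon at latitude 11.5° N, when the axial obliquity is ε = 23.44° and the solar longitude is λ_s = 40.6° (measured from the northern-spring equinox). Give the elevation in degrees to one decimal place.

86.5°

Solar declination: sin δ = sin ε · sin λ_s = sin 23.44° × sin 40.6° = 0.25887, so δ = +15.003°.
At local noon the hour angle is zero, so the zenith angle equals |φ − δ| = |+11.5° − (+15.003°)| = 3.503°.
Elevation = 90° − 3.503° = 86.5°.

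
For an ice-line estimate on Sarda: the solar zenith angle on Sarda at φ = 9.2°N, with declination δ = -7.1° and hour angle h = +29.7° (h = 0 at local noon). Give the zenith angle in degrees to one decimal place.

θ_z = 33.8°

cos θ_z = sin φ sin δ + cos φ cos δ cos h = -0.019762 + 0.850883 = 0.831121.
θ_z = arccos(0.831121) = 33.8°.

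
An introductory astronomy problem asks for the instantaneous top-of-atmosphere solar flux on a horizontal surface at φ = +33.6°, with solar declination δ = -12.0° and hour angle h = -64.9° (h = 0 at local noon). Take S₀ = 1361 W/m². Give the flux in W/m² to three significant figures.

314 W/m²

cos θ_z = sin φ sin δ + cos φ cos δ cos h = -0.115057 + 0.345604 = 0.230547.
Flux = S₀ · cos θ_z = 1361 × 0.230547 = 313.8 W/m².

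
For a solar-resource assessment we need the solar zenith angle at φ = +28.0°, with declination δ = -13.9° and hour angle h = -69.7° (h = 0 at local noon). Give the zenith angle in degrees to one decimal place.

θ_z = 79.4°

cos θ_z = sin φ sin δ + cos φ cos δ cos h = -0.112780 + 0.297356 = 0.184576.
θ_z = arccos(0.184576) = 79.4°.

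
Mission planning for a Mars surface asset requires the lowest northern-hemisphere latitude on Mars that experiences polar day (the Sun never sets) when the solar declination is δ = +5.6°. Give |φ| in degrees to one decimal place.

|φ| = 84.4°

Polar day requires cos H₀ = −tan φ tan δ ≤ −1, i.e. tan φ tan δ ≥ 1.
The boundary is |tan φ| · |tan δ| = 1, so |φ| = 90° − |δ| = 90° − 5.6° = 84.4° in the northern hemisphere.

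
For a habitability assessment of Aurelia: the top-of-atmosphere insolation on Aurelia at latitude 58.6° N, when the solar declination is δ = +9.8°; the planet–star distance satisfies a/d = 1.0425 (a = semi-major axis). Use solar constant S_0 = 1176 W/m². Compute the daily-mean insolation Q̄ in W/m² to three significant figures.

cos h₀ = −tan(+58.6°) tan(+9.800°) = -0.2830, h₀ = 1.8577 rad.
Bracket: h₀ sin ϕ sin δ + cos ϕ cos δ sin h₀ = 1.8577×0.85355×0.17021 + 0.52101×0.98541×0.95913 = 0.269892 + 0.492425 = 0.762317.
Inverse-square distance factor (a/d)² = 1.0425² = 1.086806.
Q̄ = (S_0/π) × 1.086806 × [bracket] = (1176/π) × 1.086806 × 0.762317 = 310.1 W/m².

Q̄ ≈ 310 W/m²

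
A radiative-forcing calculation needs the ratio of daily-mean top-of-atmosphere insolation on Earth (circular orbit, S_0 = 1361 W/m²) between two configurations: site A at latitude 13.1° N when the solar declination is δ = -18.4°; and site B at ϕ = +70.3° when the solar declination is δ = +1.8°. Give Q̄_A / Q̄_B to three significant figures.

— Configuration A (ϕ=+13.1°):
cos h₀ = −tan(+13.1°) tan(-18.400°) = 0.0774, h₀ = 1.4933 rad.
Bracket: h₀ sin ϕ sin δ + cos ϕ cos δ sin h₀ = 1.4933×0.22665×-0.31565 + 0.97398×0.94888×0.99700 = -0.106834 + 0.921418 = 0.814584.
Q̄ = (S_0/π) × [bracket] = (1361/π) × 0.814584 = 352.89 W/m².
— Configuration B (ϕ=+70.3°):
cos h₀ = −tan(+70.3°) tan(+1.800°) = -0.0878, h₀ = 1.6587 rad.
Bracket: h₀ sin ϕ sin δ + cos ϕ cos δ sin h₀ = 1.6587×0.94147×0.03141 + 0.33710×0.99951×0.99614 = 0.049050 + 0.335634 = 0.384684.
Q̄ = (S_0/π) × [bracket] = (1361/π) × 0.384684 = 166.65 W/m².
Ratio Q̄_A / Q̄_B = 352.89 / 166.65 = 2.118.

Q̄_A / Q̄_B ≈ 2.12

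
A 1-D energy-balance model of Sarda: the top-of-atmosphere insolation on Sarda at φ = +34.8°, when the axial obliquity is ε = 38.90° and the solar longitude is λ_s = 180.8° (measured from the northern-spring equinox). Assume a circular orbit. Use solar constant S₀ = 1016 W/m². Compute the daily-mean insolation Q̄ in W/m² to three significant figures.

Solar declination: sin δ = sin ε · sin λ_s = sin 38.90° × sin 180.8° = -0.00877, so δ = -0.502°.
cos H₀ = −tan(+34.8°) tan(-0.502°) = 0.0061, H₀ = 1.5647 rad.
Bracket: H₀ sin φ sin δ + cos φ cos δ sin H₀ = 1.5647×0.57071×-0.00877 + 0.82115×0.99996×0.99998 = -0.007832 + 0.821101 = 0.813269.
Q̄ = (S₀/π) × [bracket] = (1016/π) × 0.813269 = 263.0 W/m².

Q̄ ≈ 263 W/m²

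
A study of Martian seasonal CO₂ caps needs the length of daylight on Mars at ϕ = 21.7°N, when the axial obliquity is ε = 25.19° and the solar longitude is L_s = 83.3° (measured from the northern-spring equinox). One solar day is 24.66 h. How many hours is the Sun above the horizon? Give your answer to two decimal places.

Solar declination: sin δ = sin ε · sin L_s = sin 25.19° × sin 83.3° = 0.42271, so δ = +25.006°.
cos h₀ = −tan ϕ · tan δ = −tan(+21.7°) × tan(+25.006°) = -0.1856, so h₀ = 1.7575 rad = 100.70°.
Daylight = 2h₀/(2π) × 24.66 h = (1.7575/π) × 24.66 = 13.80 h.

13.80 h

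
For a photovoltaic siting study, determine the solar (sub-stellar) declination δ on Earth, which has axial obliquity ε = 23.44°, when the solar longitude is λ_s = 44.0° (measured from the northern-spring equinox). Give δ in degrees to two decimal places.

sin δ = sin ε · sin λ_s = sin 23.44° × sin 44.0° = 0.276327.
δ = arcsin(0.276327) = +16.04°.

δ = +16.04°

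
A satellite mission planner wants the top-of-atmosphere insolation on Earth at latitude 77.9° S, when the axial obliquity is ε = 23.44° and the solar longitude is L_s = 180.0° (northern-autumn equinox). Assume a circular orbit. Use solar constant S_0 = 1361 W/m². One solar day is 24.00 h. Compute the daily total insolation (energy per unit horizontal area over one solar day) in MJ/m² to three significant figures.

7.85 MJ/m²

Solar declination: sin δ = sin ε · sin L_s = sin 23.44° × sin 180.0° = 0.00000, so δ = +0.000°.
cos h₀ = −tan(-77.9°) tan(+0.000°) = 0.0000, h₀ = 1.5708 rad.
Bracket: h₀ sin ϕ sin δ + cos ϕ cos δ sin h₀ = 1.5708×-0.97778×0.00000 + 0.20962×1.00000×1.00000 = -0.000000 + 0.209620 = 0.209620.
Q̄ = (S_0/π) × [bracket] = (1361/π) × 0.209620 = 90.812 W/m².
Daily total = Q̄ × 24.00 h × 3600 s/h = 90.812 × 24.00 × 3600 / 10⁶ = 7.846 MJ/m².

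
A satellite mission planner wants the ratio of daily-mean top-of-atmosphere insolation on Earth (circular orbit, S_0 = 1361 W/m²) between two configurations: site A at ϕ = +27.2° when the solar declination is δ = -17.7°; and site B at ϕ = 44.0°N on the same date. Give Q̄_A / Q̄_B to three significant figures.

Q̄_A / Q̄_B ≈ 1.66

— Configuration A (ϕ=+27.2°):
cos h₀ = −tan(+27.2°) tan(-17.700°) = 0.1640, h₀ = 1.4060 rad.
Bracket: h₀ sin ϕ sin δ + cos ϕ cos δ sin h₀ = 1.4060×0.45710×-0.30403 + 0.88942×0.95266×0.98646 = -0.195395 + 0.835842 = 0.640447.
Q̄ = (S_0/π) × [bracket] = (1361/π) × 0.640447 = 277.45 W/m².
— Configuration B (ϕ=+44.0°):
cos h₀ = −tan(+44.0°) tan(-17.700°) = 0.3082, h₀ = 1.2575 rad.
Bracket: h₀ sin ϕ sin δ + cos ϕ cos δ sin h₀ = 1.2575×0.69466×-0.30403 + 0.71934×0.95266×0.95132 = -0.265581 + 0.651927 = 0.386346.
Q̄ = (S_0/π) × [bracket] = (1361/π) × 0.386346 = 167.37 W/m².
Ratio Q̄_A / Q̄_B = 277.45 / 167.37 = 1.658.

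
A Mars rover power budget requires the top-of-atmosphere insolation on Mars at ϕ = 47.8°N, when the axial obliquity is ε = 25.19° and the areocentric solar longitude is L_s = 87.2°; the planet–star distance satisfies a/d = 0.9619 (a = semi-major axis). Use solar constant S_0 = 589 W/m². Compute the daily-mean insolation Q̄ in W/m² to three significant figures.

Q̄ ≈ 206 W/m²

sin δ = sin 25.19° × sin 87.2° = 0.42511, so δ = +25.158°.
cos h₀ = −tan(+47.8°) tan(+25.158°) = -0.5180, h₀ = 2.1153 rad.
Bracket: h₀ sin ϕ sin δ + cos ϕ cos δ sin h₀ = 2.1153×0.74080×0.42511 + 0.67172×0.90514×0.85540 = 0.666153 + 0.520084 = 1.186237.
Inverse-square distance factor (a/d)² = 0.9619² = 0.925252.
Q̄ = (S_0/π) × 0.925252 × [bracket] = (589/π) × 0.925252 × 1.186237 = 205.8 W/m².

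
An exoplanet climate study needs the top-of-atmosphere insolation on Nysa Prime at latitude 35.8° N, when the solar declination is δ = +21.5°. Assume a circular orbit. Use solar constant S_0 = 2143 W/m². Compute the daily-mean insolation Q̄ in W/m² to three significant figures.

Q̄ ≈ 765 W/m²

cos h₀ = −tan(+35.8°) tan(+21.500°) = -0.2841, h₀ = 1.8589 rad.
Bracket: h₀ sin ϕ sin δ + cos ϕ cos δ sin h₀ = 1.8589×0.58496×0.36650 + 0.81106×0.93042×0.95880 = 0.398526 + 0.723536 = 1.122062.
Q̄ = (S_0/π) × [bracket] = (2143/π) × 1.122062 = 765.4 W/m².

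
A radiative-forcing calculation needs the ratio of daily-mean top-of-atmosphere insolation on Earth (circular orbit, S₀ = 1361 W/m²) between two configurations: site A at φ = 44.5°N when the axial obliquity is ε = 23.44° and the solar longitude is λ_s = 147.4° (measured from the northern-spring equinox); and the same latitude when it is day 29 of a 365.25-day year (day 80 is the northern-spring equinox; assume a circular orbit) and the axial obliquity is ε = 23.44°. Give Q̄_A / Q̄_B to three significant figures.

— Configuration A (φ=+44.5°):
Solar declination: sin δ = sin ε · sin λ_s = sin 23.44° × sin 147.4° = 0.21432, so δ = +12.375°.
cos H₀ = −tan(+44.5°) tan(+12.375°) = -0.2156, H₀ = 1.7881 rad.
Bracket: H₀ sin φ sin δ + cos φ cos δ sin H₀ = 1.7881×0.70091×0.21432 + 0.71325×0.97676×0.97648 = 0.268607 + 0.680288 = 0.948895.
Q̄ = (S₀/π) × [bracket] = (1361/π) × 0.948895 = 411.08 W/m².
— Configuration B (φ=+44.5°):
Solar longitude: λ_s = 360° × (29 − 80)/365.25 = -50.267°, i.e. -50.267° + 360° = 309.733°.
sin δ = sin 23.44° × sin 309.733° = -0.30591, so δ = -17.813°.
cos H₀ = −tan(+44.5°) tan(-17.813°) = 0.3158, H₀ = 1.2495 rad.
Bracket: H₀ sin φ sin δ + cos φ cos δ sin H₀ = 1.2495×0.70091×-0.30591 + 0.71325×0.95206×0.94884 = -0.267912 + 0.644316 = 0.376404.
Q̄ = (S₀/π) × [bracket] = (1361/π) × 0.376404 = 163.07 W/m².
Ratio Q̄_A / Q̄_B = 411.08 / 163.07 = 2.521.

Q̄_A / Q̄_B ≈ 2.52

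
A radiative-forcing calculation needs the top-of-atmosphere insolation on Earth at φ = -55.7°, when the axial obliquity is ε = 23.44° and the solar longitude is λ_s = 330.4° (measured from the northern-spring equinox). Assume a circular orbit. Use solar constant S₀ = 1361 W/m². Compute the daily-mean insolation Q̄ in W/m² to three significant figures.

Solar declination: sin δ = sin ε · sin λ_s = sin 23.44° × sin 330.4° = -0.19648, so δ = -11.331°.
cos H₀ = −tan(-55.7°) tan(-11.331°) = -0.2938, H₀ = 1.8690 rad.
Bracket: H₀ sin φ sin δ + cos φ cos δ sin H₀ = 1.8690×-0.82610×-0.19648 + 0.56353×0.98051×0.95588 = 0.303361 + 0.528168 = 0.831529.
Q̄ = (S₀/π) × [bracket] = (1361/π) × 0.831529 = 360.2 W/m².

Q̄ ≈ 360 W/m²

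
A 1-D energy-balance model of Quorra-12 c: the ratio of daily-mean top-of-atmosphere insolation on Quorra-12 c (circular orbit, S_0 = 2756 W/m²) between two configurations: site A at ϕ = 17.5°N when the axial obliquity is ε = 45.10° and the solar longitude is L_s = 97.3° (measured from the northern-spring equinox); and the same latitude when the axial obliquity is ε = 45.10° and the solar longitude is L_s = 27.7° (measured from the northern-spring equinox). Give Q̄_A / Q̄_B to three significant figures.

Q̄_A / Q̄_B ≈ 0.983

— Configuration A (ϕ=+17.5°):
Solar declination: sin δ = sin ε · sin L_s = sin 45.10° × sin 97.3° = 0.70260, so δ = +44.636°.
cos h₀ = −tan(+17.5°) tan(+44.636°) = -0.3113, h₀ = 1.8874 rad.
Bracket: h₀ sin ϕ sin δ + cos ϕ cos δ sin h₀ = 1.8874×0.30071×0.70260 + 0.95372×0.71159×0.95031 = 0.398768 + 0.644935 = 1.043703.
Q̄ = (S_0/π) × [bracket] = (2756/π) × 1.043703 = 915.60 W/m².
— Configuration B (ϕ=+17.5°):
Solar declination: sin δ = sin ε · sin L_s = sin 45.10° × sin 27.7° = 0.32927, so δ = +19.224°.
cos h₀ = −tan(+17.5°) tan(+19.224°) = -0.1099, h₀ = 1.6810 rad.
Bracket: h₀ sin ϕ sin δ + cos ϕ cos δ sin h₀ = 1.6810×0.30071×0.32927 + 0.95372×0.94424×0.99394 = 0.166444 + 0.895083 = 1.061527.
Q̄ = (S_0/π) × [bracket] = (2756/π) × 1.061527 = 931.24 W/m².
Ratio Q̄_A / Q̄_B = 915.60 / 931.24 = 0.9832.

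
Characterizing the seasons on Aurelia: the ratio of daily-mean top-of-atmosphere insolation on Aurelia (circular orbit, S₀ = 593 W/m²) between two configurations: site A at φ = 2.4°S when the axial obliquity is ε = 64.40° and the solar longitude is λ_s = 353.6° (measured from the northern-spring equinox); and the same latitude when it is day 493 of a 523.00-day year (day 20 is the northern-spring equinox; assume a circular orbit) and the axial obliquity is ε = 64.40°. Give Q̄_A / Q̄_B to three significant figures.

— Configuration A (φ=-2.4°):
Solar declination: sin δ = sin ε · sin λ_s = sin 64.40° × sin 353.6° = -0.10053, so δ = -5.769°.
cos H₀ = −tan(-2.4°) tan(-5.769°) = -0.0042, H₀ = 1.5750 rad.
Bracket: H₀ sin φ sin δ + cos φ cos δ sin H₀ = 1.5750×-0.04188×-0.10053 + 0.99912×0.99493×0.99999 = 0.006631 + 0.994045 = 1.000676.
Q̄ = (S₀/π) × [bracket] = (593/π) × 1.000676 = 188.89 W/m².
— Configuration B (φ=-2.4°):
Solar longitude: λ_s = 360° × (493 − 20)/523.00 = 325.583°.
sin δ = sin 64.40° × sin 325.583° = -0.50972, so δ = -30.645°.
cos H₀ = −tan(-2.4°) tan(-30.645°) = -0.0248, H₀ = 1.5956 rad.
Bracket: H₀ sin φ sin δ + cos φ cos δ sin H₀ = 1.5956×-0.04188×-0.50972 + 0.99912×0.86034×0.99969 = 0.034061 + 0.859316 = 0.893377.
Q̄ = (S₀/π) × [bracket] = (593/π) × 0.893377 = 168.63 W/m².
Ratio Q̄_A / Q̄_B = 188.89 / 168.63 = 1.120.

Q̄_A / Q̄_B ≈ 1.12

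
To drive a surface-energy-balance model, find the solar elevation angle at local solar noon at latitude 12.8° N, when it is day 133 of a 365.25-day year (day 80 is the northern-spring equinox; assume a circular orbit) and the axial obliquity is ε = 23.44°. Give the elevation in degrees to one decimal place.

84.5°

Solar longitude: L_s = 360° × (133 − 80)/365.25 = 52.238°.
sin δ = sin 23.44° × sin 52.238° = 0.31448, so δ = +18.329°.
At local noon the hour angle is zero, so the zenith angle equals |ϕ − δ| = |+12.8° − (+18.329°)| = 5.529°.
Elevation = 90° − 5.529° = 84.5°.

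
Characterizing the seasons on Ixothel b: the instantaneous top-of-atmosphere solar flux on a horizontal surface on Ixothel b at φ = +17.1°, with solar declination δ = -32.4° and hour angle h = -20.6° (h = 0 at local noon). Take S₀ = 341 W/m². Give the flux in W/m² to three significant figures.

204 W/m²

cos θ_z = sin φ sin δ + cos φ cos δ cos h = -0.157555 + 0.755403 = 0.597848.
Flux = S₀ · cos θ_z = 341 × 0.597848 = 203.9 W/m².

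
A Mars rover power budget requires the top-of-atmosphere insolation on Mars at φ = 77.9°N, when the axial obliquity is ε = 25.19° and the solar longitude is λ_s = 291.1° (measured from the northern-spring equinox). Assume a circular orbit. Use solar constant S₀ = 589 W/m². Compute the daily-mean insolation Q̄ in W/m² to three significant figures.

Q̄ ≈ 0.00 W/m²

Solar declination: sin δ = sin ε · sin λ_s = sin 25.19° × sin 291.1° = -0.39708, so δ = -23.396°.
cos H₀ = −tan(+77.9°) tan(-23.396°) = 2.0182 ≥ 1 ⇒ polar night, H₀ = 0 and Q̄ = 0.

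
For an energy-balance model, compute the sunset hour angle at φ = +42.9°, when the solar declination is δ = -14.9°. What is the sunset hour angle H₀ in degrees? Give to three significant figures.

H₀ = 75.7°

cos H₀ = −tan φ · tan δ = −tan(+42.9°) × tan(-14.900°) = 0.2473, so H₀ = 1.3209 rad = 75.68°.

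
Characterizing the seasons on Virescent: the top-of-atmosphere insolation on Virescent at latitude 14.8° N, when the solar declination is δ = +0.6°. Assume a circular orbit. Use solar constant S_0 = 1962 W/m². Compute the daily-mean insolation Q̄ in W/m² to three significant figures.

cos h₀ = −tan(+14.8°) tan(+0.600°) = -0.0028, h₀ = 1.5736 rad.
Bracket: h₀ sin ϕ sin δ + cos ϕ cos δ sin h₀ = 1.5736×0.25545×0.01047 + 0.96682×0.99995×1.00000 = 0.004209 + 0.966772 = 0.970981.
Q̄ = (S_0/π) × [bracket] = (1962/π) × 0.970981 = 606.4 W/m².

Q̄ ≈ 606 W/m²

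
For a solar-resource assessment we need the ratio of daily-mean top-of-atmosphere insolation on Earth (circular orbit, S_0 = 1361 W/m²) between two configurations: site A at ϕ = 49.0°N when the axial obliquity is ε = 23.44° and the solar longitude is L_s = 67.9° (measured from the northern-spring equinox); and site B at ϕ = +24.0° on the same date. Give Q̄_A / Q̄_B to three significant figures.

— Configuration A (ϕ=+49.0°):
Solar declination: sin δ = sin ε · sin L_s = sin 23.44° × sin 67.9° = 0.36856, so δ = +21.627°.
cos h₀ = −tan(+49.0°) tan(+21.627°) = -0.4561, h₀ = 2.0444 rad.
Bracket: h₀ sin ϕ sin δ + cos ϕ cos δ sin h₀ = 2.0444×0.75471×0.36856 + 0.65606×0.92960×0.88993 = 0.568662 + 0.542745 = 1.111407.
Q̄ = (S_0/π) × [bracket] = (1361/π) × 1.111407 = 481.48 W/m².
— Configuration B (ϕ=+24.0°):
cos h₀ = −tan(+24.0°) tan(+21.627°) = -0.1765, h₀ = 1.7482 rad.
Bracket: h₀ sin ϕ sin δ + cos ϕ cos δ sin h₀ = 1.7482×0.40674×0.36856 + 0.91355×0.92960×0.98430 = 0.262069 + 0.835903 = 1.097972.
Q̄ = (S_0/π) × [bracket] = (1361/π) × 1.097972 = 475.66 W/m².
Ratio Q̄_A / Q̄_B = 481.48 / 475.66 = 1.012.

Q̄_A / Q̄_B ≈ 1.01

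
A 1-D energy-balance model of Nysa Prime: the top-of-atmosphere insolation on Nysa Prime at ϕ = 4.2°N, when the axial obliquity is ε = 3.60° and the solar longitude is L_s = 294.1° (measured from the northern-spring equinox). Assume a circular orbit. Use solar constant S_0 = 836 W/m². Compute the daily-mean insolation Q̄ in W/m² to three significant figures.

Solar declination: sin δ = sin ε · sin L_s = sin 3.60° × sin 294.1° = -0.05732, so δ = -3.286°.
cos h₀ = −tan(+4.2°) tan(-3.286°) = 0.0042, h₀ = 1.5666 rad.
Bracket: h₀ sin ϕ sin δ + cos ϕ cos δ sin h₀ = 1.5666×0.07324×-0.05732 + 0.99731×0.99836×0.99999 = -0.006577 + 0.995664 = 0.989087.
Q̄ = (S_0/π) × [bracket] = (836/π) × 0.989087 = 263.2 W/m².

Q̄ ≈ 263 W/m²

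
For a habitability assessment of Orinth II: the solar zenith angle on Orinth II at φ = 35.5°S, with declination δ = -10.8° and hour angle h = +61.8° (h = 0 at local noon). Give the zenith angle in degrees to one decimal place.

θ_z = 60.9°

cos θ_z = sin φ sin δ + cos φ cos δ cos h = 0.108813 + 0.377897 = 0.486710.
θ_z = arccos(0.486710) = 60.9°.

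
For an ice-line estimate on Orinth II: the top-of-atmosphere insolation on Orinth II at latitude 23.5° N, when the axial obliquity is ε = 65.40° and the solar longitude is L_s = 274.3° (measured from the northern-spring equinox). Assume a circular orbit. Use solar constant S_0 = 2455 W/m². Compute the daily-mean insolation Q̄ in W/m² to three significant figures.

Q̄ ≈ 4.78 W/m²

Solar declination: sin δ = sin ε · sin L_s = sin 65.40° × sin 274.3° = -0.90668, so δ = -65.050°.
cos h₀ = −tan(+23.5°) tan(-65.050°) = 0.9346, h₀ = 0.3637 rad.
Bracket: h₀ sin ϕ sin δ + cos ϕ cos δ sin h₀ = 0.3637×0.39875×-0.90668 + 0.91706×0.42183×0.35573 = -0.131492 + 0.137612 = 0.006120.
Q̄ = (S_0/π) × [bracket] = (2455/π) × 0.006120 = 4.782 W/m².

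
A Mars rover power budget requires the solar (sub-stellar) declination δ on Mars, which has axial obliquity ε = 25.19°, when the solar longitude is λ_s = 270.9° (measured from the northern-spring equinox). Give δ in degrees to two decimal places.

δ = -25.19°

sin δ = sin ε · sin λ_s = sin 25.19° × sin 270.9° = -0.425569.
δ = arcsin(-0.425569) = -25.19°.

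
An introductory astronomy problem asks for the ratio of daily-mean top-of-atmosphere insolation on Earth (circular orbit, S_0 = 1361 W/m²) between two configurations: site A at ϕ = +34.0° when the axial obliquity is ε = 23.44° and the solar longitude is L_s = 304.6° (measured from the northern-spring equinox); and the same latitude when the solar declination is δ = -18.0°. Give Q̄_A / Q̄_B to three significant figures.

Q̄_A / Q̄_B ≈ 0.965

— Configuration A (ϕ=+34.0°):
Solar declination: sin δ = sin ε · sin L_s = sin 23.44° × sin 304.6° = -0.32743, so δ = -19.113°.
cos h₀ = −tan(+34.0°) tan(-19.113°) = 0.2337, h₀ = 1.3349 rad.
Bracket: h₀ sin ϕ sin δ + cos ϕ cos δ sin h₀ = 1.3349×0.55919×-0.32743 + 0.82904×0.94487×0.97230 = -0.244414 + 0.761637 = 0.517223.
Q̄ = (S_0/π) × [bracket] = (1361/π) × 0.517223 = 224.07 W/m².
— Configuration B (ϕ=+34.0°):
cos h₀ = −tan(+34.0°) tan(-18.000°) = 0.2192, h₀ = 1.3498 rad.
Bracket: h₀ sin ϕ sin δ + cos ϕ cos δ sin h₀ = 1.3498×0.55919×-0.30902 + 0.82904×0.95106×0.97569 = -0.233247 + 0.769299 = 0.536052.
Q̄ = (S_0/π) × [bracket] = (1361/π) × 0.536052 = 232.23 W/m².
Ratio Q̄_A / Q̄_B = 224.07 / 232.23 = 0.9649.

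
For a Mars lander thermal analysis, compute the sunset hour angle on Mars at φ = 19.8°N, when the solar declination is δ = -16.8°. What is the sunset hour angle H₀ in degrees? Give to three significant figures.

H₀ = 83.8°

cos H₀ = −tan φ · tan δ = −tan(+19.8°) × tan(-16.800°) = 0.1087, so H₀ = 1.4619 rad = 83.76°.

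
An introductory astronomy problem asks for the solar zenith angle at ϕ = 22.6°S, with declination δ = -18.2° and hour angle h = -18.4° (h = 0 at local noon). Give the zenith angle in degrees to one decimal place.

cos θ_z = sin ϕ sin δ + cos ϕ cos δ cos h = 0.120029 + 0.832187 = 0.952216.
θ_z = arccos(0.952216) = 17.8°.

θ_z = 17.8°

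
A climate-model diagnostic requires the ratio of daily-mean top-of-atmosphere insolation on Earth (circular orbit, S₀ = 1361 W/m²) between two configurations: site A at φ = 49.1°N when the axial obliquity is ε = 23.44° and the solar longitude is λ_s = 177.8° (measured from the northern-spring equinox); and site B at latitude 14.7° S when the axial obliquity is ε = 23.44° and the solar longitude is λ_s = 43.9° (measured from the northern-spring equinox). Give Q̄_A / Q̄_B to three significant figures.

— Configuration A (φ=+49.1°):
Solar declination: sin δ = sin ε · sin λ_s = sin 23.44° × sin 177.8° = 0.01527, so δ = +0.875°.
cos H₀ = −tan(+49.1°) tan(+0.875°) = -0.0176, H₀ = 1.5884 rad.
Bracket: H₀ sin φ sin δ + cos φ cos δ sin H₀ = 1.5884×0.75585×0.01527 + 0.65474×0.99988×0.99984 = 0.018333 + 0.654557 = 0.672890.
Q̄ = (S₀/π) × [bracket] = (1361/π) × 0.672890 = 291.51 W/m².
— Configuration B (φ=-14.7°):
Solar declination: sin δ = sin ε · sin λ_s = sin 23.44° × sin 43.9° = 0.27583, so δ = +16.011°.
cos H₀ = −tan(-14.7°) tan(+16.011°) = 0.0753, H₀ = 1.4954 rad.
Bracket: H₀ sin φ sin δ + cos φ cos δ sin H₀ = 1.4954×-0.25376×0.27583 + 0.96727×0.96121×0.99716 = -0.104670 + 0.927109 = 0.822439.
Q̄ = (S₀/π) × [bracket] = (1361/π) × 0.822439 = 356.30 W/m².
Ratio Q̄_A / Q̄_B = 291.51 / 356.30 = 0.8182.

Q̄_A / Q̄_B ≈ 0.818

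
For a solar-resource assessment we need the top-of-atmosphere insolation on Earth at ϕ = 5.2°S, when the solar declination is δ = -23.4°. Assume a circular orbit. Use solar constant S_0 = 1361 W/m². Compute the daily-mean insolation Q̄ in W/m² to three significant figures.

Q̄ ≈ 421 W/m²

cos h₀ = −tan(-5.2°) tan(-23.400°) = -0.0394, h₀ = 1.6102 rad.
Bracket: h₀ sin ϕ sin δ + cos ϕ cos δ sin h₀ = 1.6102×-0.09063×-0.39715 + 0.99588×0.91775×0.99922 = 0.057957 + 0.913256 = 0.971213.
Q̄ = (S_0/π) × [bracket] = (1361/π) × 0.971213 = 420.7 W/m².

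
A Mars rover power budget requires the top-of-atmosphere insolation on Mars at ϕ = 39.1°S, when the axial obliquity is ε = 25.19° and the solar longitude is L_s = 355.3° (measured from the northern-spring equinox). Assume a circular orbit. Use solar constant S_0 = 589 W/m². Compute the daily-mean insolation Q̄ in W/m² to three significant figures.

Q̄ ≈ 152 W/m²

Solar declination: sin δ = sin ε · sin L_s = sin 25.19° × sin 355.3° = -0.03487, so δ = -1.999°.
cos h₀ = −tan(-39.1°) tan(-1.999°) = -0.0284, h₀ = 1.5992 rad.
Bracket: h₀ sin ϕ sin δ + cos ϕ cos δ sin h₀ = 1.5992×-0.63068×-0.03487 + 0.77605×0.99939×0.99960 = 0.035169 + 0.775266 = 0.810435.
Q̄ = (S_0/π) × [bracket] = (589/π) × 0.810435 = 151.9 W/m².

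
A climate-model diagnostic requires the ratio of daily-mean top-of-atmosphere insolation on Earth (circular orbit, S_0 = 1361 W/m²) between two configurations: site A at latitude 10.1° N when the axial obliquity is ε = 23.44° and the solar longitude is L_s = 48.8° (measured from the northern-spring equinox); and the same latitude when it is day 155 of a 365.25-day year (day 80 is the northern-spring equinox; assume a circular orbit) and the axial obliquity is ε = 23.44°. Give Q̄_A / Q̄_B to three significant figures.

Q̄_A / Q̄_B ≈ 1.01

— Configuration A (ϕ=+10.1°):
Solar declination: sin δ = sin ε · sin L_s = sin 23.44° × sin 48.8° = 0.29930, so δ = +17.416°.
cos h₀ = −tan(+10.1°) tan(+17.416°) = -0.0559, h₀ = 1.6267 rad.
Bracket: h₀ sin ϕ sin δ + cos ϕ cos δ sin h₀ = 1.6267×0.17537×0.29930 + 0.98450×0.95416×0.99844 = 0.085383 + 0.937905 = 1.023288.
Q̄ = (S_0/π) × [bracket] = (1361/π) × 1.023288 = 443.31 W/m².
— Configuration B (ϕ=+10.1°):
Solar longitude: L_s = 360° × (155 − 80)/365.25 = 73.922°.
sin δ = sin 23.44° × sin 73.922° = 0.38223, so δ = +22.472°.
cos h₀ = −tan(+10.1°) tan(+22.472°) = -0.0737, h₀ = 1.6445 rad.
Bracket: h₀ sin ϕ sin δ + cos ϕ cos δ sin h₀ = 1.6445×0.17537×0.38223 + 0.98450×0.92407×0.99728 = 0.110234 + 0.907272 = 1.017506.
Q̄ = (S_0/π) × [bracket] = (1361/π) × 1.017506 = 440.80 W/m².
Ratio Q̄_A / Q̄_B = 443.31 / 440.80 = 1.006.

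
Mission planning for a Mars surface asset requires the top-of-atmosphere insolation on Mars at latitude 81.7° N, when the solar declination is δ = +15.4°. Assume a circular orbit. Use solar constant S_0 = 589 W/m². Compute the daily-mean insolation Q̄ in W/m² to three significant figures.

cos h₀ = −tan(+81.7°) tan(+15.400°) = -1.8881 ≤ −1 ⇒ polar day, h₀ = π.
Bracket: h₀ sin ϕ sin δ + cos ϕ cos δ sin h₀ = 3.1416×0.98953×0.26556 + 0.14436×0.96410×0.00000 = 0.825548 + 0.000000 = 0.825548.
Q̄ = (S_0/π) × [bracket] = (589/π) × 0.825548 = 154.8 W/m².

Q̄ ≈ 155 W/m²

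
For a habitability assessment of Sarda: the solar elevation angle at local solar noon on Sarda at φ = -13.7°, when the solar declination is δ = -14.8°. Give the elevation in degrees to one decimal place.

88.9°

At local noon the hour angle is zero, so the zenith angle equals |φ − δ| = |-13.7° − (-14.800°)| = 1.100°.
Elevation = 90° − 1.100° = 88.9°.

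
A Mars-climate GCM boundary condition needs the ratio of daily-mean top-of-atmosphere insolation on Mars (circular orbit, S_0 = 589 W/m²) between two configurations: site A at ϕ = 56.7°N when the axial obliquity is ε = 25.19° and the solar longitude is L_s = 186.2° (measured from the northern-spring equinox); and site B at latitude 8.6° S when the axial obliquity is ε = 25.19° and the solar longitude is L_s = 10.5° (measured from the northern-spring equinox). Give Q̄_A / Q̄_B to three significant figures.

Q̄_A / Q̄_B ≈ 0.506

— Configuration A (ϕ=+56.7°):
Solar declination: sin δ = sin ε · sin L_s = sin 25.19° × sin 186.2° = -0.04597, so δ = -2.635°.
cos h₀ = −tan(+56.7°) tan(-2.635°) = 0.0701, h₀ = 1.5007 rad.
Bracket: h₀ sin ϕ sin δ + cos ϕ cos δ sin h₀ = 1.5007×0.83581×-0.04597 + 0.54902×0.99894×0.99754 = -0.057660 + 0.547089 = 0.489429.
Q̄ = (S_0/π) × [bracket] = (589/π) × 0.489429 = 91.760 W/m².
— Configuration B (ϕ=-8.6°):
Solar declination: sin δ = sin ε · sin L_s = sin 25.19° × sin 10.5° = 0.07756, so δ = +4.449°.
cos h₀ = −tan(-8.6°) tan(+4.449°) = 0.0118, h₀ = 1.5590 rad.
Bracket: h₀ sin ϕ sin δ + cos ϕ cos δ sin h₀ = 1.5590×-0.14954×0.07756 + 0.98876×0.99699×0.99993 = -0.018082 + 0.985715 = 0.967633.
Q̄ = (S_0/π) × [bracket] = (589/π) × 0.967633 = 181.42 W/m².
Ratio Q̄_A / Q̄_B = 91.760 / 181.42 = 0.5058.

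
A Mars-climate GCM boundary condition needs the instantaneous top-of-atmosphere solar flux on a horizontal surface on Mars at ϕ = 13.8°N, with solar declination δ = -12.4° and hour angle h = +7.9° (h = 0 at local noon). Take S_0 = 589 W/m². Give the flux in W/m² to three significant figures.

523 W/m²

cos θ_z = sin ϕ sin δ + cos ϕ cos δ cos h = -0.051222 + 0.939478 = 0.888256.
Flux = S_0 · cos θ_z = 589 × 0.888256 = 523.2 W/m².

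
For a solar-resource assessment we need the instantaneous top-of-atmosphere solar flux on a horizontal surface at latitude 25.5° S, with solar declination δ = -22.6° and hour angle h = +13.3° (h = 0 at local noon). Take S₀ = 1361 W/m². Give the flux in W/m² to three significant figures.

cos θ_z = sin φ sin δ + cos φ cos δ cos h = 0.165443 + 0.810927 = 0.976370.
Flux = S₀ · cos θ_z = 1361 × 0.976370 = 1329 W/m².

1.33e+03 W/m²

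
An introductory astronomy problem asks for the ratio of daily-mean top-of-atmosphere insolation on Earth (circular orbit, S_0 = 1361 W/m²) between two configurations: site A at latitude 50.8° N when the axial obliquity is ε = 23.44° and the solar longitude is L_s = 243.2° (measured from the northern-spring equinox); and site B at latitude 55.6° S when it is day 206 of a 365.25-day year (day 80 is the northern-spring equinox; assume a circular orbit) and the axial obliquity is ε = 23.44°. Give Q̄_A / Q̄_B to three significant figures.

Q̄_A / Q̄_B ≈ 1.26

— Configuration A (ϕ=+50.8°):
Solar declination: sin δ = sin ε · sin L_s = sin 23.44° × sin 243.2° = -0.35506, so δ = -20.797°.
cos h₀ = −tan(+50.8°) tan(-20.797°) = 0.4657, h₀ = 1.0864 rad.
Bracket: h₀ sin ϕ sin δ + cos ϕ cos δ sin h₀ = 1.0864×0.77494×-0.35506 + 0.63203×0.93484×0.88495 = -0.298923 + 0.522870 = 0.223947.
Q̄ = (S_0/π) × [bracket] = (1361/π) × 0.223947 = 97.018 W/m².
— Configuration B (ϕ=-55.6°):
Solar longitude: L_s = 360° × (206 − 80)/365.25 = 124.189°.
sin δ = sin 23.44° × sin 124.189° = 0.32905, so δ = +19.211°.
cos h₀ = −tan(-55.6°) tan(+19.211°) = 0.5089, h₀ = 1.0369 rad.
Bracket: h₀ sin ϕ sin δ + cos ϕ cos δ sin h₀ = 1.0369×-0.82511×0.32905 + 0.56497×0.94431×0.86083 = -0.281521 + 0.459259 = 0.177738.
Q̄ = (S_0/π) × [bracket] = (1361/π) × 0.177738 = 77.000 W/m².
Ratio Q̄_A / Q̄_B = 97.018 / 77.000 = 1.260.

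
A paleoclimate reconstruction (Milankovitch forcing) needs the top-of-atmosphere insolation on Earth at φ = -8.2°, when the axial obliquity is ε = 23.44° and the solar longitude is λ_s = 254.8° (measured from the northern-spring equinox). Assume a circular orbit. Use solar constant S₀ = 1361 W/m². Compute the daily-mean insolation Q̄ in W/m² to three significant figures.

Q̄ ≈ 434 W/m²

Solar declination: sin δ = sin ε · sin λ_s = sin 23.44° × sin 254.8° = -0.38387, so δ = -22.574°.
cos H₀ = −tan(-8.2°) tan(-22.574°) = -0.0599, H₀ = 1.6307 rad.
Bracket: H₀ sin φ sin δ + cos φ cos δ sin H₀ = 1.6307×-0.14263×-0.38387 + 0.98978×0.92339×0.99820 = 0.089283 + 0.912308 = 1.001591.
Q̄ = (S₀/π) × [bracket] = (1361/π) × 1.001591 = 433.9 W/m².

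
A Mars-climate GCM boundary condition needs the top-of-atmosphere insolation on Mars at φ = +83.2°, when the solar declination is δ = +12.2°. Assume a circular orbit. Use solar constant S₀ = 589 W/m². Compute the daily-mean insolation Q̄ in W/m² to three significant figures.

Q̄ ≈ 124 W/m²

cos H₀ = −tan(+83.2°) tan(+12.200°) = -1.8132 ≤ −1 ⇒ polar day, H₀ = π.
Bracket: H₀ sin φ sin δ + cos φ cos δ sin H₀ = 3.1416×0.99297×0.21132 + 0.11840×0.97742×0.00000 = 0.659216 + 0.000000 = 0.659216.
Q̄ = (S₀/π) × [bracket] = (589/π) × 0.659216 = 123.6 W/m².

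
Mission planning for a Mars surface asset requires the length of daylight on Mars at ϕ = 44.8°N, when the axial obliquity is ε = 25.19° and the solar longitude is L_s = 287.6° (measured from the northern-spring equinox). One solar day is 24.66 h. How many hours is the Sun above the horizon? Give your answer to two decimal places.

Solar declination: sin δ = sin ε · sin L_s = sin 25.19° × sin 287.6° = -0.40570, so δ = -23.935°.
cos h₀ = −tan ϕ · tan δ = −tan(+44.8°) × tan(-23.935°) = 0.4408, so h₀ = 1.1143 rad = 63.85°.
Daylight = 2h₀/(2π) × 24.66 h = (1.1143/π) × 24.66 = 8.75 h.

8.75 h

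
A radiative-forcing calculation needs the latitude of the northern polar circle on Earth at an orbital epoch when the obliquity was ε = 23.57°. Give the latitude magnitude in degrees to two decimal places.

66.43°

The polar circle is the lowest latitude that experiences at least one full rotation of continuous daylight at the northern-summer solstice; it lies at |φ| = 90° − ε = 90° − 23.57° = 66.43°.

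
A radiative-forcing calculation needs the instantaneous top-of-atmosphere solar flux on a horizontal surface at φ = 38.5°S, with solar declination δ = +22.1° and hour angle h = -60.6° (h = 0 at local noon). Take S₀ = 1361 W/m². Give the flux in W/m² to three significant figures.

cos θ_z = sin φ sin δ + cos φ cos δ cos h = -0.234205 + 0.355959 = 0.121754.
Flux = S₀ · cos θ_z = 1361 × 0.121754 = 165.7 W/m².

166 W/m²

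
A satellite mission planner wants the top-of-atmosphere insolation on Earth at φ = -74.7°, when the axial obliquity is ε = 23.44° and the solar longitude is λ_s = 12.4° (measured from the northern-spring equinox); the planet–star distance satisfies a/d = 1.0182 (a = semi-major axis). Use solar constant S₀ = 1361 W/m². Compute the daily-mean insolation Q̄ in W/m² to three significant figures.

Q̄ ≈ 65.8 W/m²

Solar declination: sin δ = sin ε · sin λ_s = sin 23.44° × sin 12.4° = 0.08542, so δ = +4.900°.
cos H₀ = −tan(-74.7°) tan(+4.900°) = 0.3134, H₀ = 1.2520 rad.
Bracket: H₀ sin φ sin δ + cos φ cos δ sin H₀ = 1.2520×-0.96456×0.08542 + 0.26387×0.99635×0.94963 = -0.103156 + 0.249664 = 0.146508.
Inverse-square distance factor (a/d)² = 1.0182² = 1.036731.
Q̄ = (S₀/π) × 1.036731 × [bracket] = (1361/π) × 1.036731 × 0.146508 = 65.80 W/m².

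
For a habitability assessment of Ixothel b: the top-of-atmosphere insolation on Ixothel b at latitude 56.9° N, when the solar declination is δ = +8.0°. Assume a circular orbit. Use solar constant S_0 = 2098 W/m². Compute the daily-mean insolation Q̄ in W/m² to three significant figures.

Q̄ ≈ 492 W/m²

cos h₀ = −tan(+56.9°) tan(+8.000°) = -0.2156, h₀ = 1.7881 rad.
Bracket: h₀ sin ϕ sin δ + cos ϕ cos δ sin h₀ = 1.7881×0.83772×0.13917 + 0.54610×0.99027×0.97648 = 0.208467 + 0.528067 = 0.736534.
Q̄ = (S_0/π) × [bracket] = (2098/π) × 0.736534 = 491.9 W/m².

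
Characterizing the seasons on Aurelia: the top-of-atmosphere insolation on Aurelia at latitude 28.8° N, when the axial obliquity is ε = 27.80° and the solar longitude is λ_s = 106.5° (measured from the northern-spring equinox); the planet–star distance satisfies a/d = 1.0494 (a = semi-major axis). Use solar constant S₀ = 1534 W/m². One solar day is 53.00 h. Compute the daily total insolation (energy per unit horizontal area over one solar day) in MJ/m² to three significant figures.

118 MJ/m²

Solar declination: sin δ = sin ε · sin λ_s = sin 27.80° × sin 106.5° = 0.44718, so δ = +26.563°.
cos H₀ = −tan(+28.8°) tan(+26.563°) = -0.2749, H₀ = 1.8492 rad.
Bracket: H₀ sin φ sin δ + cos φ cos δ sin H₀ = 1.8492×0.48175×0.44718 + 0.87631×0.89444×0.96149 = 0.398371 + 0.753622 = 1.151993.
Inverse-square distance factor (a/d)² = 1.0494² = 1.101240.
Q̄ = (S₀/π) × 1.101240 × [bracket] = (1534/π) × 1.101240 × 1.151993 = 619.45 W/m².
Daily total = Q̄ × 53.00 h × 3600 s/h = 619.45 × 53.00 × 3600 / 10⁶ = 118.2 MJ/m².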